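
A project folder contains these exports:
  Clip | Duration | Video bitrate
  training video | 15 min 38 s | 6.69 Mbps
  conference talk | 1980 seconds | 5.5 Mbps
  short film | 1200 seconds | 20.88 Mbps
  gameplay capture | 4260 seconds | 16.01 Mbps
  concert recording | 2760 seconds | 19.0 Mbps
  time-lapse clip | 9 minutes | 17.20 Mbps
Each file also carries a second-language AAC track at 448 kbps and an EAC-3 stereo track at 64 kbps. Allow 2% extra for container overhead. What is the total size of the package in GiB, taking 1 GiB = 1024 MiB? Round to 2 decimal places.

21.15 GiB

Audio total: 448 + 64 = 512 kbps = 0.512 Mbps.
training video: 7.202 Mbps × 938 s × 1.02 = 6890.6 Mb
conference talk: 6.012 Mbps × 1980 s × 1.02 = 12141.8 Mb
short film: 21.392 Mbps × 1200 s × 1.02 = 26183.8 Mb
gameplay capture: 16.522 Mbps × 4260 s × 1.02 = 71791.4 Mb
concert recording: 19.512 Mbps × 2760 s × 1.02 = 54930.2 Mb
time-lapse clip: 17.712 Mbps × 540 s × 1.02 = 9755.8 Mb
Total: 181693.6 Mb = 22711.7 MB.
= 21.15 GiB.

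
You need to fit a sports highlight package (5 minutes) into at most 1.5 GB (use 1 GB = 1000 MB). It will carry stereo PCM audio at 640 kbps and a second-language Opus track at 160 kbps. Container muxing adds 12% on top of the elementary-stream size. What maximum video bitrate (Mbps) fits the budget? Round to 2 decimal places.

Budget: 1.5 GB = 12000.0 Mb.
Stream payload after overhead: 12000.0 / 1.12 = 10714.3 Mb.
5 min = 300 s
Total bitrate budget: 10714.3 Mb / 300 s = 35.714 Mbps.
Audio total: 640 + 160 = 800 kbps = 0.800 Mbps.
Video: 35.714 − 0.800 = 34.914 Mbps.

34.91 Mbps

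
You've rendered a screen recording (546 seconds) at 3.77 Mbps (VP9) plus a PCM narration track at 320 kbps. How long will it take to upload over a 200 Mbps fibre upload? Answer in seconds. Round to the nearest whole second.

Audio: 320 kbps = 0.320 Mbps.
Total bitrate: 4.090 Mbps.
File: 4.090 Mbps × 546 s = 2233.1 Mb.
At 200 Mbps: 2233.1 / 200 = 11.2 s ≈ 11.2 seconds.

11 seconds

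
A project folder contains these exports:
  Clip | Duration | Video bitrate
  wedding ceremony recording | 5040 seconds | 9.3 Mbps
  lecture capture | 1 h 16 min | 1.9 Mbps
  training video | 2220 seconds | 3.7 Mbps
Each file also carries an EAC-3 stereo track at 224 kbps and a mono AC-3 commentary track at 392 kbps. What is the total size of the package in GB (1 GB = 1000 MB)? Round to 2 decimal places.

8.88 GB

Audio total: 224 + 392 = 616 kbps = 0.616 Mbps.
wedding ceremony recording: 9.916 Mbps × 5040 s = 49976.6 Mb
lecture capture: 2.516 Mbps × 4560 s = 11473.0 Mb
training video: 4.316 Mbps × 2220 s = 9581.5 Mb
Total: 71031.1 Mb = 8878.9 MB.
= 8.879 GB.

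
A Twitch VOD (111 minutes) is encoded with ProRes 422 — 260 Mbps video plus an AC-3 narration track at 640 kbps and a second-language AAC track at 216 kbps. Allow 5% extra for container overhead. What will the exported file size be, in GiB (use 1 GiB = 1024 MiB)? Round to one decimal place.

212.4 GiB

111 min = 6660 s
Audio total: 640 + 216 = 856 kbps = 0.856 Mbps.
Total bitrate: 260 + 0.856 = 260.856 Mbps.
Stream data: 260.856 Mbps × 6660 s = 1737301.0 Mb.
With 5% container overhead: ×1.05.
1,824,166 Mb = 228,020,751,000 bytes ÷ 1,073,741,824 = 212.4 GiB.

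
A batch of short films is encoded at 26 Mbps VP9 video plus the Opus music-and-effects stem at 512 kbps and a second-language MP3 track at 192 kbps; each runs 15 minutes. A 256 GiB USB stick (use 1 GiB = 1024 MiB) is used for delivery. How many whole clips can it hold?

91

15 min = 900 s
Audio total: 512 + 192 = 704 kbps = 0.704 Mbps.
Total bitrate: 26.704 Mbps.
Per item: 26.704 Mbps × 900 s = 24,034 Mb = 3,004 MB.
Capacity: 256 GiB = 2,199,023 Mb; 91.50 items → 91 complete.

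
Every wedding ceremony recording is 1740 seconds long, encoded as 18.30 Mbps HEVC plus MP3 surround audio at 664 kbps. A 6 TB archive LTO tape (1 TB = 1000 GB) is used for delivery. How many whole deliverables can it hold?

1454

Audio: 664 kbps = 0.664 Mbps.
Total bitrate: 18.964 Mbps.
Per item: 18.964 Mbps × 1740 s = 32,997 Mb = 4,125 MB.
Capacity: 6 TB = 48,000,000 Mb; 1454.66 items → 1454 complete.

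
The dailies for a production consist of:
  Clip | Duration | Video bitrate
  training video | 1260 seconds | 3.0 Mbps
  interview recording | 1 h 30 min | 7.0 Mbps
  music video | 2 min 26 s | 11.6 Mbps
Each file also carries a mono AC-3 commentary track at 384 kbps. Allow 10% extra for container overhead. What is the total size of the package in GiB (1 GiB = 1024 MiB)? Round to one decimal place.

Audio: 384 kbps = 0.384 Mbps.
training video: 3.384 Mbps × 1260 s × 1.10 = 4690.2 Mb
interview recording: 7.384 Mbps × 5400 s × 1.10 = 43861.0 Mb
music video: 11.984 Mbps × 146 s × 1.10 = 1924.6 Mb
Total: 50475.8 Mb = 6309.5 MB.
= 5.876 GiB.

5.9 GiB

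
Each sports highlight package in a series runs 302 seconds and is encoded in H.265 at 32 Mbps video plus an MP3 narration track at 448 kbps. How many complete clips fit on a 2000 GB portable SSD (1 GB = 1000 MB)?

1632

Audio: 448 kbps = 0.448 Mbps.
Total bitrate: 32.448 Mbps.
Per item: 32.448 Mbps × 302 s = 9,799 Mb = 1,225 MB.
Capacity: 2000 GB = 16,000,000 Mb; 1632.77 items → 1632 complete.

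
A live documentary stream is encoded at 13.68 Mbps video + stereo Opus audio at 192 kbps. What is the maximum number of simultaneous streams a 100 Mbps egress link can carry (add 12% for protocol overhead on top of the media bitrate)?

Audio: 192 kbps = 0.192 Mbps.
Per-viewer media rate: 13.872 Mbps.
On the wire with 12% overhead: 15.537 Mbps.
100 Mbps = 100.0 Mbps; 100.0 / 15.537 = 6.44 → 6 viewers.

6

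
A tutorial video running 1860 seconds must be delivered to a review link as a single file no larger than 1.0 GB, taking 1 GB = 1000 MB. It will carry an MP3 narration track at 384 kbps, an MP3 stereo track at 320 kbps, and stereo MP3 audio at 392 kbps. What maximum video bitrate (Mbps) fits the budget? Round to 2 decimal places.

Budget: 1.0 GB = 8000.0 Mb.
Total bitrate budget: 8000.0 Mb / 1860 s = 4.301 Mbps.
Audio total: 384 + 320 + 392 = 1096 kbps = 1.096 Mbps.
Video: 4.301 − 1.096 = 3.205 Mbps.

3.21 Mbps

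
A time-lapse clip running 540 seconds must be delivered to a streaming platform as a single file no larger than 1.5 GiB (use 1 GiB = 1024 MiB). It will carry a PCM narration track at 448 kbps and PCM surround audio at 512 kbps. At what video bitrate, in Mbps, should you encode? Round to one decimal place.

Budget: 1.5 GiB = 12884.9 Mb.
Total bitrate budget: 12884.9 Mb / 540 s = 23.861 Mbps.
Audio total: 448 + 512 = 960 kbps = 0.960 Mbps.
Video: 23.861 − 0.960 = 22.901 Mbps.

22.9 Mbps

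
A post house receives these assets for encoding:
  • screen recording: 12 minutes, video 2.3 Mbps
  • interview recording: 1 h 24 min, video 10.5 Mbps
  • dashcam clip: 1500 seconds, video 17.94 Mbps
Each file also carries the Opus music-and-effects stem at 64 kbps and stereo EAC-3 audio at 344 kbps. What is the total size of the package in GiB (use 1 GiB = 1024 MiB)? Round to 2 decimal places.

9.83 GiB

Audio total: 64 + 344 = 408 kbps = 0.408 Mbps.
screen recording: 2.708 Mbps × 720 s = 1949.8 Mb
interview recording: 10.908 Mbps × 5040 s = 54976.3 Mb
dashcam clip: 18.348 Mbps × 1500 s = 27522.0 Mb
Total: 84448.1 Mb = 10556.0 MB.
= 9.831 GiB.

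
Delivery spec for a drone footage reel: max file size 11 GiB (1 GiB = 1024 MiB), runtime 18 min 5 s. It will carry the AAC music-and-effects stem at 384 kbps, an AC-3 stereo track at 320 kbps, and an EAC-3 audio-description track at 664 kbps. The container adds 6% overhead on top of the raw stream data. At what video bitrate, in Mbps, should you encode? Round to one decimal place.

Budget: 11 GiB = 94489.3 Mb.
Stream payload after overhead: 94489.3 / 1.06 = 89140.8 Mb.
18 min 5 s = 1085 s
Total bitrate budget: 89140.8 Mb / 1085 s = 82.157 Mbps.
Audio total: 384 + 320 + 664 = 1368 kbps = 1.368 Mbps.
Video: 82.157 − 1.368 = 80.789 Mbps.

80.8 Mbps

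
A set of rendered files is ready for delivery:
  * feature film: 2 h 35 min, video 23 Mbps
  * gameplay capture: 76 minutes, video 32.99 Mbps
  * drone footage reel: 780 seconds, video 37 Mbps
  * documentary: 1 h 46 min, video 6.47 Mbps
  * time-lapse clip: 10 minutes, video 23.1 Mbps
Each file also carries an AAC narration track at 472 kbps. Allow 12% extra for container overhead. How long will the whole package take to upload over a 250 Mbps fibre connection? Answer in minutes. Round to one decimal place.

Audio: 472 kbps = 0.472 Mbps.
feature film: 23.472 Mbps × 9300 s × 1.12 = 244484.4 Mb
gameplay capture: 33.462 Mbps × 4560 s × 1.12 = 170897.1 Mb
drone footage reel: 37.472 Mbps × 780 s × 1.12 = 32735.5 Mb
documentary: 6.942 Mbps × 6360 s × 1.12 = 49449.3 Mb
time-lapse clip: 23.572 Mbps × 600 s × 1.12 = 15840.4 Mb
Total: 513406.7 Mb = 64175.8 MB.
At 250 Mbps: 513406.7 / 250 = 2054 s ≈ 34.2 minutes.

34.2 minutes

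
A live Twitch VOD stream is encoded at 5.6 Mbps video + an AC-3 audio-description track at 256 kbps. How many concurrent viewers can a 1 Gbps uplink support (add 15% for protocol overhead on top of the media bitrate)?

148

Audio: 256 kbps = 0.256 Mbps.
Per-viewer media rate: 5.856 Mbps.
On the wire with 15% overhead: 6.734 Mbps.
1 Gbps = 1,000 Mbps; 1,000 / 6.734 = 148.49 → 148 viewers.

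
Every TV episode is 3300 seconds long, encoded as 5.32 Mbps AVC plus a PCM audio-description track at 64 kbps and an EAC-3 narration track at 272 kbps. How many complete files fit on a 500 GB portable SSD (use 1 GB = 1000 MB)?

214

Audio total: 64 + 272 = 336 kbps = 0.336 Mbps.
Total bitrate: 5.656 Mbps.
Per item: 5.656 Mbps × 3300 s = 18,665 Mb = 2,333 MB.
Capacity: 500 GB = 4,000,000 Mb; 214.31 items → 214 complete.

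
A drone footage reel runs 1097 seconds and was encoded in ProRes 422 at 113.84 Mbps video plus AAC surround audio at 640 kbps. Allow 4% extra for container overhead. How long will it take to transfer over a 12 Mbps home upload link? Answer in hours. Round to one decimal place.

3.0 hours

Audio: 640 kbps = 0.640 Mbps.
Total bitrate: 114.480 Mbps.
File: 114.480 Mbps × 1097 s = 125584.6 Mb.
With 4% container overhead: ×1.04. → 130607.9 Mb.
At 12 Mbps: 130607.9 / 12 = 10884.0 s ≈ 3.02 hours.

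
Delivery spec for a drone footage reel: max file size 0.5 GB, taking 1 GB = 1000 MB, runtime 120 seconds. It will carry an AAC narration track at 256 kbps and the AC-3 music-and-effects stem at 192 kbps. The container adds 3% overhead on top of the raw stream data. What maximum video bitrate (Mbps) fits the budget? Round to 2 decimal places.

Budget: 0.5 GB = 4000.0 Mb.
Stream payload after overhead: 4000.0 / 1.03 = 3883.5 Mb.
Total bitrate budget: 3883.5 Mb / 120 s = 32.362 Mbps.
Audio total: 256 + 192 = 448 kbps = 0.448 Mbps.
Video: 32.362 − 0.448 = 31.914 Mbps.

31.91 Mbps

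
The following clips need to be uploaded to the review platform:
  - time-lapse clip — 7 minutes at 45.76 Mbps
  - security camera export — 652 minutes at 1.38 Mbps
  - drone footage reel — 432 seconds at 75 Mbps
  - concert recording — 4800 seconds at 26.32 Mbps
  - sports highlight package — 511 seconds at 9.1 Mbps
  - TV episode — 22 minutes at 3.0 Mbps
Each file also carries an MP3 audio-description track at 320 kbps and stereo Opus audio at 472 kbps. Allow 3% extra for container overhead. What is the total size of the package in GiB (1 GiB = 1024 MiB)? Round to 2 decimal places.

33.27 GiB

Audio total: 320 + 472 = 792 kbps = 0.792 Mbps.
time-lapse clip: 46.552 Mbps × 420 s × 1.03 = 20138.4 Mb
security camera export: 2.172 Mbps × 39120 s × 1.03 = 87517.7 Mb
drone footage reel: 75.792 Mbps × 432 s × 1.03 = 33724.4 Mb
concert recording: 27.112 Mbps × 4800 s × 1.03 = 134041.7 Mb
sports highlight package: 9.892 Mbps × 511 s × 1.03 = 5206.5 Mb
TV episode: 3.792 Mbps × 1320 s × 1.03 = 5155.6 Mb
Total: 285784.3 Mb = 35723.0 MB.
= 33.27 GiB.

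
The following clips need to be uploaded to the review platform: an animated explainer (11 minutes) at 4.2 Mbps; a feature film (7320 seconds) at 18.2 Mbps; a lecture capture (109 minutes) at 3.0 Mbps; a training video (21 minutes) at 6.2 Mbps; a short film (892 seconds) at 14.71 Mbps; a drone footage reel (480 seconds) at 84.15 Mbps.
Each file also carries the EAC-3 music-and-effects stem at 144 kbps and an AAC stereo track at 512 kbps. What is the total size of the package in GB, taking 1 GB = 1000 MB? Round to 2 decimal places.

28.52 GB

Audio total: 144 + 512 = 656 kbps = 0.656 Mbps.
animated explainer: 4.856 Mbps × 660 s = 3205.0 Mb
feature film: 18.856 Mbps × 7320 s = 138025.9 Mb
lecture capture: 3.656 Mbps × 6540 s = 23910.2 Mb
training video: 6.856 Mbps × 1260 s = 8638.6 Mb
short film: 15.366 Mbps × 892 s = 13706.5 Mb
drone footage reel: 84.806 Mbps × 480 s = 40706.9 Mb
Total: 228193.0 Mb = 28524.1 MB.
= 28.52 GB.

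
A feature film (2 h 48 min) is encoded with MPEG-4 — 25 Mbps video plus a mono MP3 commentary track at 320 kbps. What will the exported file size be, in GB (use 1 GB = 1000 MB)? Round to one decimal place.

31.9 GB

2 h 48 min = 168 min = 10080 s
Audio: 320 kbps = 0.320 Mbps.
Total bitrate: 25 + 0.320 = 25.320 Mbps.
Stream data: 25.320 Mbps × 10080 s = 255225.6 Mb.
255,226 Mb ÷ 8 = 31,903 MB → 31.90 GB.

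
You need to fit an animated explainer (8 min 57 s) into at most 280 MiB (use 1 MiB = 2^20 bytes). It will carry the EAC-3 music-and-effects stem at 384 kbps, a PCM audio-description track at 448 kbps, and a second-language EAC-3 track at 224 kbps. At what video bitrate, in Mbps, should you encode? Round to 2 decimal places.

3.32 Mbps

Budget: 280 MiB = 2348.8 Mb.
8 min 57 s = 537 s
Total bitrate budget: 2348.8 Mb / 537 s = 4.374 Mbps.
Audio total: 384 + 448 + 224 = 1056 kbps = 1.056 Mbps.
Video: 4.374 − 1.056 = 3.318 Mbps.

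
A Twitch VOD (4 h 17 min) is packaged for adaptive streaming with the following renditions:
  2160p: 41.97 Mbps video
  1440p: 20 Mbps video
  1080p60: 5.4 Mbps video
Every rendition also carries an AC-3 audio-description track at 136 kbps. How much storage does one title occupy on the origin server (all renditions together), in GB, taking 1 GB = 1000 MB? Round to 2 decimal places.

130.64 GB

4 h 17 min = 257 min = 15420 s
Audio: 136 kbps = 0.136 Mbps.
Sum of rendition bitrates: (41.97+0.136) + (20+0.136) + (5.4+0.136) = 67.778 Mbps.
× 15420 s = 1,045,137 Mb = 130,642 MB = 130.6 GB.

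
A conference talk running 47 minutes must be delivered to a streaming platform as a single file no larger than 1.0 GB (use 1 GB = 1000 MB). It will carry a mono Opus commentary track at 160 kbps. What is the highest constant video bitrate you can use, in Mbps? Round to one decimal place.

Budget: 1.0 GB = 8000.0 Mb.
47 min = 2820 s
Total bitrate budget: 8000.0 Mb / 2820 s = 2.837 Mbps.
Audio: 160 kbps = 0.160 Mbps.
Video: 2.837 − 0.160 = 2.677 Mbps.

2.7 Mbps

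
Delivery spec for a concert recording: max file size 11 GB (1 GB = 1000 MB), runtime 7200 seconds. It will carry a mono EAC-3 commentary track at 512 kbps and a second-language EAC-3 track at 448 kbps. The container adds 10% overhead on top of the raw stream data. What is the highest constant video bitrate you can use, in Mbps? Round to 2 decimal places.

Budget: 11 GB = 88000.0 Mb.
Stream payload after overhead: 88000.0 / 1.10 = 80000.0 Mb.
Total bitrate budget: 80000.0 Mb / 7200 s = 11.111 Mbps.
Audio total: 512 + 448 = 960 kbps = 0.960 Mbps.
Video: 11.111 − 0.960 = 10.151 Mbps.

10.15 Mbps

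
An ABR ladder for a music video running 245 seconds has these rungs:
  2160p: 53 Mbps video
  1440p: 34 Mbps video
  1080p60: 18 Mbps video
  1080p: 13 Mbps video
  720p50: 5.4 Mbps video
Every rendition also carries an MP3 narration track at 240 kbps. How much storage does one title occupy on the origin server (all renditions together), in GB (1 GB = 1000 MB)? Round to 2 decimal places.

3.82 GB

Audio: 240 kbps = 0.240 Mbps.
Sum of rendition bitrates: (53+0.240) + (34+0.240) + (18+0.240) + (13+0.240) + (5.4+0.240) = 124.600 Mbps.
× 245 s = 30,527 Mb = 3,816 MB = 3.816 GB.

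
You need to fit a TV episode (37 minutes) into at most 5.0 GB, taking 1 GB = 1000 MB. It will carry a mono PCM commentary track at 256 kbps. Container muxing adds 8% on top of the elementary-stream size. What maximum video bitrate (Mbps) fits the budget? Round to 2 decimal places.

Budget: 5.0 GB = 40000.0 Mb.
Stream payload after overhead: 40000.0 / 1.08 = 37037.0 Mb.
37 min = 2220 s
Total bitrate budget: 37037.0 Mb / 2220 s = 16.683 Mbps.
Audio: 256 kbps = 0.256 Mbps.
Video: 16.683 − 0.256 = 16.427 Mbps.

16.43 Mbps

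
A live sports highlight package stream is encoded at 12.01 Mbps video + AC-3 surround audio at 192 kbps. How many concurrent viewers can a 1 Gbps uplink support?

81

Audio: 192 kbps = 0.192 Mbps.
Per-viewer media rate: 12.202 Mbps.
1 Gbps = 1,000 Mbps; 1,000 / 12.202 = 81.95 → 81 viewers.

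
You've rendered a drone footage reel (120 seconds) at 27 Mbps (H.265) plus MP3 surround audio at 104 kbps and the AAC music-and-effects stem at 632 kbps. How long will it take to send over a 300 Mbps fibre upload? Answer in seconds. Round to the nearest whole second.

11 seconds

Audio total: 104 + 632 = 736 kbps = 0.736 Mbps.
Total bitrate: 27.736 Mbps.
File: 27.736 Mbps × 120 s = 3328.3 Mb.
At 300 Mbps: 3328.3 / 300 = 11.1 s ≈ 11.1 seconds.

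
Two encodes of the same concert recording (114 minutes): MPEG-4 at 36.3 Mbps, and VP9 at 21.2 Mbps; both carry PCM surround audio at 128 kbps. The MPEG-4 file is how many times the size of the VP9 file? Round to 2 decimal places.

1.71

114 min = 6840 s
Audio: 128 kbps = 0.128 Mbps.
MPEG-4: 36.428 Mbps × 6840 s = 249167.5 Mb = 31.146 GB.
VP9: 21.328 Mbps × 6840 s = 145883.5 Mb = 18.235 GB.
Ratio: 31.146 / 18.235 = 1.708.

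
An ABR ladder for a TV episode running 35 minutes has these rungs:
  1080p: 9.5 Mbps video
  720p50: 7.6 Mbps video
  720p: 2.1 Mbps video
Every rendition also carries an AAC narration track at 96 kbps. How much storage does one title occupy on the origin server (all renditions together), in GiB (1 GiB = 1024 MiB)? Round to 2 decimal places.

35 min = 2100 s
Audio: 96 kbps = 0.096 Mbps.
Sum of rendition bitrates: (9.5+0.096) + (7.6+0.096) + (2.1+0.096) = 19.488 Mbps.
× 2100 s = 40,925 Mb = 5,116 MB = 4.764 GiB.

4.76 GiB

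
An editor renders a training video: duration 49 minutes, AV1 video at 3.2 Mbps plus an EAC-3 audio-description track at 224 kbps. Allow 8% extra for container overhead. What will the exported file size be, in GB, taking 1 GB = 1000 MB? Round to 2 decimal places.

49 min = 2940 s
Audio: 224 kbps = 0.224 Mbps.
Total bitrate: 3.2 + 0.224 = 3.424 Mbps.
Stream data: 3.424 Mbps × 2940 s = 10066.6 Mb.
With 8% container overhead: ×1.08.
10,872 Mb ÷ 8 = 1,359 MB → 1.359 GB.

1.36 GB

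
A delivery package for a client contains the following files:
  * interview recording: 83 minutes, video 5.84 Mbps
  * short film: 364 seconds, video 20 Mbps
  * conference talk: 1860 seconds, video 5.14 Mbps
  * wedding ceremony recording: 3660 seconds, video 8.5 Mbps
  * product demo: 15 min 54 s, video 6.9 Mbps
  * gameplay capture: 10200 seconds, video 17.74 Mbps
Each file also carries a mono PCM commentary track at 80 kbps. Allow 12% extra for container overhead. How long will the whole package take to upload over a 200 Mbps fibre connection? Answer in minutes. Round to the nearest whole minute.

Audio: 80 kbps = 0.080 Mbps.
interview recording: 5.920 Mbps × 4980 s × 1.12 = 33019.4 Mb
short film: 20.080 Mbps × 364 s × 1.12 = 8186.2 Mb
conference talk: 5.220 Mbps × 1860 s × 1.12 = 10874.3 Mb
wedding ceremony recording: 8.580 Mbps × 3660 s × 1.12 = 35171.1 Mb
product demo: 6.980 Mbps × 954 s × 1.12 = 7458.0 Mb
gameplay capture: 17.820 Mbps × 10200 s × 1.12 = 203575.7 Mb
Total: 298284.7 Mb = 37285.6 MB.
At 200 Mbps: 298284.7 / 200 = 1491 s ≈ 24.9 minutes.

25 minutes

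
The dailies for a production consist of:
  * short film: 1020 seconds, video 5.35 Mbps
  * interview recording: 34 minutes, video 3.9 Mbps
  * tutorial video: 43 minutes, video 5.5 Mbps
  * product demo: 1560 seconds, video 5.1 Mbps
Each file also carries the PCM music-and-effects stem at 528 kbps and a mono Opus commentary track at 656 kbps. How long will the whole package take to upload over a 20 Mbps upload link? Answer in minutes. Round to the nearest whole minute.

37 minutes

Audio total: 528 + 656 = 1184 kbps = 1.184 Mbps.
short film: 6.534 Mbps × 1020 s = 6664.7 Mb
interview recording: 5.084 Mbps × 2040 s = 10371.4 Mb
tutorial video: 6.684 Mbps × 2580 s = 17244.7 Mb
product demo: 6.284 Mbps × 1560 s = 9803.0 Mb
Total: 44083.8 Mb = 5510.5 MB.
At 20 Mbps: 44083.8 / 20 = 2204 s ≈ 36.7 minutes.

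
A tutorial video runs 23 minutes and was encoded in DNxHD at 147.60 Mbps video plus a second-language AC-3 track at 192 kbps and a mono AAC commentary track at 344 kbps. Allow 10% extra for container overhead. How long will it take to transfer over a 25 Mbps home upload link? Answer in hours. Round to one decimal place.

23 min = 1380 s
Audio total: 192 + 344 = 536 kbps = 0.536 Mbps.
Total bitrate: 148.136 Mbps.
File: 148.136 Mbps × 1380 s = 204427.7 Mb.
With 10% container overhead: ×1.10. → 224870.4 Mb.
At 25 Mbps: 224870.4 / 25 = 8994.8 s ≈ 2.5 hours.

2.5 hours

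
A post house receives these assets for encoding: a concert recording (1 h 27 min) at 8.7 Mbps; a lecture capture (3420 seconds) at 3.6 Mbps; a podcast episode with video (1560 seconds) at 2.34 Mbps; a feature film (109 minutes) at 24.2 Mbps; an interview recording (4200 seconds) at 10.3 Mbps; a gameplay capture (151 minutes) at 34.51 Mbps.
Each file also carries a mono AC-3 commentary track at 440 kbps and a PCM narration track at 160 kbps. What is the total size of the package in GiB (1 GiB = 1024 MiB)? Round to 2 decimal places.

Audio total: 440 + 160 = 600 kbps = 0.600 Mbps.
concert recording: 9.300 Mbps × 5220 s = 48546.0 Mb
lecture capture: 4.200 Mbps × 3420 s = 14364.0 Mb
podcast episode with video: 2.940 Mbps × 1560 s = 4586.4 Mb
feature film: 24.800 Mbps × 6540 s = 162192.0 Mb
interview recording: 10.900 Mbps × 4200 s = 45780.0 Mb
gameplay capture: 35.110 Mbps × 9060 s = 318096.6 Mb
Total: 593565.0 Mb = 74195.6 MB.
= 69.10 GiB.

69.10 GiB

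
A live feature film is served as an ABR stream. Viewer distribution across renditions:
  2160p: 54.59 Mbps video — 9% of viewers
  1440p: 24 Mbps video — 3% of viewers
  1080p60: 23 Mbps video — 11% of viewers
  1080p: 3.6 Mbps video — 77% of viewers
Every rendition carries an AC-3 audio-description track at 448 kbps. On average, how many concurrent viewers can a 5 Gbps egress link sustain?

439

Audio: 448 kbps = 0.448 Mbps.
Average per-viewer bitrate: 0.09×55.038 + 0.03×24.448 + 0.11×23.448 + 0.77×4.048 = 11.383 Mbps.
5 Gbps = 5,000 Mbps; 5,000 / 11.383 = 439.25 → 439.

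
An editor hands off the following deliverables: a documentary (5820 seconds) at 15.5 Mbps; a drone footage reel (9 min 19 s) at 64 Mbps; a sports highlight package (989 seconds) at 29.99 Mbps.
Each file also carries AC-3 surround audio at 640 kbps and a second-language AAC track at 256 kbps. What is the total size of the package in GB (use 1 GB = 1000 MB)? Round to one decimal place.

Audio total: 640 + 256 = 896 kbps = 0.896 Mbps.
documentary: 16.396 Mbps × 5820 s = 95424.7 Mb
drone footage reel: 64.896 Mbps × 559 s = 36276.9 Mb
sports highlight package: 30.886 Mbps × 989 s = 30546.3 Mb
Total: 162247.8 Mb = 20281.0 MB.
= 20.28 GB.

20.3 GB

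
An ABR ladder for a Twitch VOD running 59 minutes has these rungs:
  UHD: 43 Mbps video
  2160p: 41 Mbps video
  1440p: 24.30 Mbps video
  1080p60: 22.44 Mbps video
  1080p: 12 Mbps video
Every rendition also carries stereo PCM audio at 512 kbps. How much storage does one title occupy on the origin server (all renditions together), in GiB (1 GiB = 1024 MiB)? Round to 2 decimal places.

59 min = 3540 s
Audio: 512 kbps = 0.512 Mbps.
Sum of rendition bitrates: (43+0.512) + (41+0.512) + (24.30+0.512) + (22.44+0.512) + (12+0.512) = 145.300 Mbps.
× 3540 s = 514,362 Mb = 64,295 MB = 59.88 GiB.

59.88 GiB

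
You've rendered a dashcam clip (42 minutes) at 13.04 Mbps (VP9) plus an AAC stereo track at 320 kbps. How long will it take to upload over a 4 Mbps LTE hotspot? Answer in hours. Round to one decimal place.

42 min = 2520 s
Audio: 320 kbps = 0.320 Mbps.
Total bitrate: 13.360 Mbps.
File: 13.360 Mbps × 2520 s = 33667.2 Mb.
At 4 Mbps: 33667.2 / 4 = 8416.8 s ≈ 2.34 hours.

2.3 hours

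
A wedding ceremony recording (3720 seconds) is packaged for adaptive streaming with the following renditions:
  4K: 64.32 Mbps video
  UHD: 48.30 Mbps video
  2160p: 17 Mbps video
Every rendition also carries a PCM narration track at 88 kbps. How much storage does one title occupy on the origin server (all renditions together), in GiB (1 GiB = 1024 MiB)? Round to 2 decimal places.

56.25 GiB

Audio: 88 kbps = 0.088 Mbps.
Sum of rendition bitrates: (64.32+0.088) + (48.30+0.088) + (17+0.088) = 129.884 Mbps.
× 3720 s = 483,168 Mb = 60,396 MB = 56.25 GiB.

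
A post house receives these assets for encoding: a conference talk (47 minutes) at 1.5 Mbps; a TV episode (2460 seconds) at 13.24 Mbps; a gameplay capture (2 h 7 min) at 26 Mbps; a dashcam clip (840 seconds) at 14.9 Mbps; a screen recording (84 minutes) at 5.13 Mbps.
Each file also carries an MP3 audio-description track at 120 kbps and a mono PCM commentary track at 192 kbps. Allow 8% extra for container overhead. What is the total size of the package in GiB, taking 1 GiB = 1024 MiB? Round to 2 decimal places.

Audio total: 120 + 192 = 312 kbps = 0.312 Mbps.
conference talk: 1.812 Mbps × 2820 s × 1.08 = 5518.6 Mb
TV episode: 13.552 Mbps × 2460 s × 1.08 = 36005.0 Mb
gameplay capture: 26.312 Mbps × 7620 s × 1.08 = 216537.2 Mb
dashcam clip: 15.212 Mbps × 840 s × 1.08 = 13800.3 Mb
screen recording: 5.442 Mbps × 5040 s × 1.08 = 29621.9 Mb
Total: 301483.0 Mb = 37685.4 MB.
= 35.10 GiB.

35.10 GiB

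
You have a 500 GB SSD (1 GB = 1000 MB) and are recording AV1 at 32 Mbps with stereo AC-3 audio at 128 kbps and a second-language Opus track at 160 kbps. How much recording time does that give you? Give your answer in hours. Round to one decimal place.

Audio total: 128 + 160 = 288 kbps = 0.288 Mbps.
Total bitrate: 32 + 0.288 = 32.288 Mbps.
Capacity: 500 GB = 4,000,000 Mb.
Recording time: 4,000,000 / 32.288 = 123,885 s ≈ 34.4 hours.

34.4 hours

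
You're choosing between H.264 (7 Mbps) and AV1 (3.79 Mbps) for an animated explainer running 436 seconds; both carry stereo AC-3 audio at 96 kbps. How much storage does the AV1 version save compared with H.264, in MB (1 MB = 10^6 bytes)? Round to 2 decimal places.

174.95 MB

Audio: 96 kbps = 0.096 Mbps.
H.264: 7.096 Mbps × 436 s = 3093.9 Mb = 386.732 MB.
AV1: 3.886 Mbps × 436 s = 1694.3 Mb = 211.787 MB.
Saving: 386.732 − 211.787 = 174.945 MB.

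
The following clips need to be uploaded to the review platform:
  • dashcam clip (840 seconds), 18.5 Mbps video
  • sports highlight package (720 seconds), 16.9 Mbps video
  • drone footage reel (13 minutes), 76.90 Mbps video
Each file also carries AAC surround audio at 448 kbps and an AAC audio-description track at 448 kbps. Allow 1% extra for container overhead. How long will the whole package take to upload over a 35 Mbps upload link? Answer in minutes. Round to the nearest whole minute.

43 minutes

Audio total: 448 + 448 = 896 kbps = 0.896 Mbps.
dashcam clip: 19.396 Mbps × 840 s × 1.01 = 16455.6 Mb
sports highlight package: 17.796 Mbps × 720 s × 1.01 = 12941.3 Mb
drone footage reel: 77.796 Mbps × 780 s × 1.01 = 61287.7 Mb
Total: 90684.5 Mb = 11335.6 MB.
At 35 Mbps: 90684.5 / 35 = 2591 s ≈ 43.2 minutes.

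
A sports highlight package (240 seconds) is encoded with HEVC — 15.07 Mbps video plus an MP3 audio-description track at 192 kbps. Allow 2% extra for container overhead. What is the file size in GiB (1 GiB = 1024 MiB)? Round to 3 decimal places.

0.435 GiB

Audio: 192 kbps = 0.192 Mbps.
Total bitrate: 15.07 + 0.192 = 15.262 Mbps.
Stream data: 15.262 Mbps × 240 s = 3662.9 Mb.
With 2% container overhead: ×1.02.
3,736 Mb = 467,017,200 bytes ÷ 1,073,741,824 = 0.4349 GiB.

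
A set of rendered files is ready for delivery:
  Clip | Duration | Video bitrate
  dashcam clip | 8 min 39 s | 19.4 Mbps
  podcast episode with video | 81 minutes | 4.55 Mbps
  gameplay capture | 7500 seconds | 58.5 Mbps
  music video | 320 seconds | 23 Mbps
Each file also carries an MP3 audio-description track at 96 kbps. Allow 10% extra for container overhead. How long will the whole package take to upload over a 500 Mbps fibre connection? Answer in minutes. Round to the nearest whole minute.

18 minutes

Audio: 96 kbps = 0.096 Mbps.
dashcam clip: 19.496 Mbps × 519 s × 1.10 = 11130.3 Mb
podcast episode with video: 4.646 Mbps × 4860 s × 1.10 = 24837.5 Mb
gameplay capture: 58.596 Mbps × 7500 s × 1.10 = 483417.0 Mb
music video: 23.096 Mbps × 320 s × 1.10 = 8129.8 Mb
Total: 527514.6 Mb = 65939.3 MB.
At 500 Mbps: 527514.6 / 500 = 1055 s ≈ 17.6 minutes.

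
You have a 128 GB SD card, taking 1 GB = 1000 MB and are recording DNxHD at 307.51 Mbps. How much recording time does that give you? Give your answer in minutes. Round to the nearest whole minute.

55 minutes

Capacity: 128 GB = 1,024,000 Mb.
Recording time: 1,024,000 / 307.510 = 3,330 s ≈ 55.5 minutes.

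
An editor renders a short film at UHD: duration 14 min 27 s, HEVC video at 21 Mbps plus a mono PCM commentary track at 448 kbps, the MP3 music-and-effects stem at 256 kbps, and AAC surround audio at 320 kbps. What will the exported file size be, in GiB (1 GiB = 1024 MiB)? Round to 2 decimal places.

14 min 27 s = 867 s
Audio total: 448 + 256 + 320 = 1024 kbps = 1.024 Mbps.
Total bitrate: 21 + 1.024 = 22.024 Mbps.
Stream data: 22.024 Mbps × 867 s = 19094.8 Mb.
19,095 Mb = 2,386,851,000 bytes ÷ 1,073,741,824 = 2.223 GiB.

2.22 GiB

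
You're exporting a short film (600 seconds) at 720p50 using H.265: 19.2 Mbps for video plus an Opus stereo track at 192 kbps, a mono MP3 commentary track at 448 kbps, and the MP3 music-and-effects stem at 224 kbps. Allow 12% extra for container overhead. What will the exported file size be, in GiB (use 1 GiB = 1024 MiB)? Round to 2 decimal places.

1.57 GiB

Audio total: 192 + 448 + 224 = 864 kbps = 0.864 Mbps.
Total bitrate: 19.2 + 0.864 = 20.064 Mbps.
Stream data: 20.064 Mbps × 600 s = 12038.4 Mb.
With 12% container overhead: ×1.12.
13,483 Mb = 1,685,376,000 bytes ÷ 1,073,741,824 = 1.570 GiB.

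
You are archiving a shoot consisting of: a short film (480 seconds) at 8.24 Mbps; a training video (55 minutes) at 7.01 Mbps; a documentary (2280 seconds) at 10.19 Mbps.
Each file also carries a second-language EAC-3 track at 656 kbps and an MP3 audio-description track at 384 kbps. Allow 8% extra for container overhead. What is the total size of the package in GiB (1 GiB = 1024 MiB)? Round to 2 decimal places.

7.12 GiB

Audio total: 656 + 384 = 1040 kbps = 1.040 Mbps.
short film: 9.280 Mbps × 480 s × 1.08 = 4810.8 Mb
training video: 8.050 Mbps × 3300 s × 1.08 = 28690.2 Mb
documentary: 11.230 Mbps × 2280 s × 1.08 = 27652.8 Mb
Total: 61153.7 Mb = 7644.2 MB.
= 7.119 GiB.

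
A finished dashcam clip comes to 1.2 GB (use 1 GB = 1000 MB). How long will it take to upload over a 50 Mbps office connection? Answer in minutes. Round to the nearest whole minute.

File: 1.2 GB = 9600.0 Mb.
At 50 Mbps: 9600.0 / 50 = 192.0 s ≈ 3.2 minutes.

3 minutes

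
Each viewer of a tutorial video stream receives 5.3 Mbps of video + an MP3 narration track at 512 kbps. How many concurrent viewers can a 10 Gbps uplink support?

Audio: 512 kbps = 0.512 Mbps.
Per-viewer media rate: 5.812 Mbps.
10 Gbps = 10,000 Mbps; 10,000 / 5.812 = 1720.58 → 1720 viewers.

1720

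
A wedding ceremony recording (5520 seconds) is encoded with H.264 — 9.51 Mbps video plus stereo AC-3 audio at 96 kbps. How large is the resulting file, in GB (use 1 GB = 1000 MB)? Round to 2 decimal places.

6.63 GB

Audio: 96 kbps = 0.096 Mbps.
Total bitrate: 9.51 + 0.096 = 9.606 Mbps.
Stream data: 9.606 Mbps × 5520 s = 53025.1 Mb.
53,025 Mb ÷ 8 = 6,628 MB → 6.628 GB.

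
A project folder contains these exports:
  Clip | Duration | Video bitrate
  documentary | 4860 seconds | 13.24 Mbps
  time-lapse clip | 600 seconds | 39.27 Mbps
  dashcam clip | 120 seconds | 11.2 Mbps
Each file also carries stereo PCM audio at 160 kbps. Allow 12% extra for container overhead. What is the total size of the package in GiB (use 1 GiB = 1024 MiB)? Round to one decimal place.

11.8 GiB

Audio: 160 kbps = 0.160 Mbps.
documentary: 13.400 Mbps × 4860 s × 1.12 = 72938.9 Mb
time-lapse clip: 39.430 Mbps × 600 s × 1.12 = 26497.0 Mb
dashcam clip: 11.360 Mbps × 120 s × 1.12 = 1526.8 Mb
Total: 100962.6 Mb = 12620.3 MB.
= 11.75 GiB.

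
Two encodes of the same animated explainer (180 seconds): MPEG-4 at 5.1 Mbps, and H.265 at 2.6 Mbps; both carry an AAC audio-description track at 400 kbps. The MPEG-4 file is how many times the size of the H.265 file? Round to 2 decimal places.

1.83

Audio: 400 kbps = 0.400 Mbps.
MPEG-4: 5.500 Mbps × 180 s = 990.0 Mb = 118.017 MiB.
H.265: 3.000 Mbps × 180 s = 540.0 Mb = 64.373 MiB.
Ratio: 118.017 / 64.373 = 1.833.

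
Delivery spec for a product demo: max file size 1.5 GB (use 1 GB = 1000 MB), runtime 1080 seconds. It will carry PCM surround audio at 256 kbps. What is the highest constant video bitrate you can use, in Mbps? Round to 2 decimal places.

10.86 Mbps

Budget: 1.5 GB = 12000.0 Mb.
Total bitrate budget: 12000.0 Mb / 1080 s = 11.111 Mbps.
Audio: 256 kbps = 0.256 Mbps.
Video: 11.111 − 0.256 = 10.855 Mbps.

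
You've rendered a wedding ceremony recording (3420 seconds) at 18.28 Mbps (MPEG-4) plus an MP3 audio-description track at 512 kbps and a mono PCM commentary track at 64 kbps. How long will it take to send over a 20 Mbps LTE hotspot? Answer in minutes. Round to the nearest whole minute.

54 minutes

Audio total: 512 + 64 = 576 kbps = 0.576 Mbps.
Total bitrate: 18.856 Mbps.
File: 18.856 Mbps × 3420 s = 64487.5 Mb.
At 20 Mbps: 64487.5 / 20 = 3224.4 s ≈ 53.7 minutes.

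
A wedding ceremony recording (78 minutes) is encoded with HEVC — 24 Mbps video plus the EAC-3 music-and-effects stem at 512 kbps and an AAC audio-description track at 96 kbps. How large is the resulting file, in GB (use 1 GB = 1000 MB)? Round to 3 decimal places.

78 min = 4680 s
Audio total: 512 + 96 = 608 kbps = 0.608 Mbps.
Total bitrate: 24 + 0.608 = 24.608 Mbps.
Stream data: 24.608 Mbps × 4680 s = 115165.4 Mb.
115,165 Mb ÷ 8 = 14,396 MB → 14.40 GB.

14.396 GB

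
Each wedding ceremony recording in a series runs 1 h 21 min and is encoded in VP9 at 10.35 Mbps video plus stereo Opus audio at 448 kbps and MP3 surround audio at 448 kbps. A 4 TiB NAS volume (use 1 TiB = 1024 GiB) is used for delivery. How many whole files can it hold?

643

1 h 21 min = 81 min = 4860 s
Audio total: 448 + 448 = 896 kbps = 0.896 Mbps.
Total bitrate: 11.246 Mbps.
Per item: 11.246 Mbps × 4860 s = 54,656 Mb = 6,832 MB.
Capacity: 4 TiB = 35,184,372 Mb; 643.75 items → 643 complete.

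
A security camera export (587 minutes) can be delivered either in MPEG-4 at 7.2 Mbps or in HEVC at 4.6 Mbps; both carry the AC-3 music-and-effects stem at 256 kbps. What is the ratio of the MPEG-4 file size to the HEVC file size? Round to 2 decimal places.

587 min = 35220 s
Audio: 256 kbps = 0.256 Mbps.
MPEG-4: 7.456 Mbps × 35220 s = 262600.3 Mb = 32.825 GB.
HEVC: 4.856 Mbps × 35220 s = 171028.3 Mb = 21.379 GB.
Ratio: 32.825 / 21.379 = 1.535.

1.54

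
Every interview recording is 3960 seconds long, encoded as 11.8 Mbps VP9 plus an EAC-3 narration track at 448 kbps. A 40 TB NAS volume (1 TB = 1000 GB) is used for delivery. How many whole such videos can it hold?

Audio: 448 kbps = 0.448 Mbps.
Total bitrate: 12.248 Mbps.
Per item: 12.248 Mbps × 3960 s = 48,502 Mb = 6,063 MB.
Capacity: 40 TB = 320,000,000 Mb; 6597.66 items → 6597 complete.

6597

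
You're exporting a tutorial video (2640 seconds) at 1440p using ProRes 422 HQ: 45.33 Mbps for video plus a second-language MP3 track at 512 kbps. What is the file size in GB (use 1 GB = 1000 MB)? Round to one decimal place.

Audio: 512 kbps = 0.512 Mbps.
Total bitrate: 45.33 + 0.512 = 45.842 Mbps.
Stream data: 45.842 Mbps × 2640 s = 121022.9 Mb.
121,023 Mb ÷ 8 = 15,128 MB → 15.13 GB.

15.1 GB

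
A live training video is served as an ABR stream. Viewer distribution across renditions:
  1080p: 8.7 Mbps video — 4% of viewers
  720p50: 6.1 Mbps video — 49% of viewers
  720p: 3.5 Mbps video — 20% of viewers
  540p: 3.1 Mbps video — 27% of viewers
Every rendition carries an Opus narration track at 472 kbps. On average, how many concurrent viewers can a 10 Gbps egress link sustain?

Audio: 472 kbps = 0.472 Mbps.
Average per-viewer bitrate: 0.04×9.172 + 0.49×6.572 + 0.20×3.972 + 0.27×3.572 = 5.346 Mbps.
10 Gbps = 10,000 Mbps; 10,000 / 5.346 = 1870.56 → 1870.

1870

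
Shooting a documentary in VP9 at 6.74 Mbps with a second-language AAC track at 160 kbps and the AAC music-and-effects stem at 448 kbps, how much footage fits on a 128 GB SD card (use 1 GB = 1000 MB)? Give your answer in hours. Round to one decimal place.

Audio total: 160 + 448 = 608 kbps = 0.608 Mbps.
Total bitrate: 6.74 + 0.608 = 7.348 Mbps.
Capacity: 128 GB = 1,024,000 Mb.
Recording time: 1,024,000 / 7.348 = 139,358 s ≈ 38.7 hours.

38.7 hours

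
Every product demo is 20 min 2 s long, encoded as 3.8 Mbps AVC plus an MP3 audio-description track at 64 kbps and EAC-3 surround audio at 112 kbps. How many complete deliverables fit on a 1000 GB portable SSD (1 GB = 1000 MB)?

20 min 2 s = 1202 s
Audio total: 64 + 112 = 176 kbps = 0.176 Mbps.
Total bitrate: 3.976 Mbps.
Per item: 3.976 Mbps × 1202 s = 4,779 Mb = 597.4 MB.
Capacity: 1000 GB = 8,000,000 Mb; 1673.94 items → 1673 complete.

1673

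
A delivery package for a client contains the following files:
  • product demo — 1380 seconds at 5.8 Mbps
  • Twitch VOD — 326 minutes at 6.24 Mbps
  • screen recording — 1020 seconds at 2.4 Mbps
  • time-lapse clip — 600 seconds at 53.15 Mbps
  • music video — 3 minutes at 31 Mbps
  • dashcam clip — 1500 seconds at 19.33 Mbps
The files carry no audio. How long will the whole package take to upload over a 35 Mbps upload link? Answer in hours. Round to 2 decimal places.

product demo: 5.800 Mbps × 1380 s = 8004.0 Mb
Twitch VOD: 6.240 Mbps × 19560 s = 122054.4 Mb
screen recording: 2.400 Mbps × 1020 s = 2448.0 Mb
time-lapse clip: 53.150 Mbps × 600 s = 31890.0 Mb
music video: 31.000 Mbps × 180 s = 5580.0 Mb
dashcam clip: 19.330 Mbps × 1500 s = 28995.0 Mb
Total: 198971.4 Mb = 24871.4 MB.
At 35 Mbps: 198971.4 / 35 = 5685 s ≈ 1.58 hours.

1.58 hours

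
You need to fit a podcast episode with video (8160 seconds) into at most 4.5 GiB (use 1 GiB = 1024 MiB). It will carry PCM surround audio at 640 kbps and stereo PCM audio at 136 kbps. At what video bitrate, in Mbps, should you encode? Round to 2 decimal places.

Budget: 4.5 GiB = 38654.7 Mb.
Total bitrate budget: 38654.7 Mb / 8160 s = 4.737 Mbps.
Audio total: 640 + 136 = 776 kbps = 0.776 Mbps.
Video: 4.737 − 0.776 = 3.961 Mbps.

3.96 Mbps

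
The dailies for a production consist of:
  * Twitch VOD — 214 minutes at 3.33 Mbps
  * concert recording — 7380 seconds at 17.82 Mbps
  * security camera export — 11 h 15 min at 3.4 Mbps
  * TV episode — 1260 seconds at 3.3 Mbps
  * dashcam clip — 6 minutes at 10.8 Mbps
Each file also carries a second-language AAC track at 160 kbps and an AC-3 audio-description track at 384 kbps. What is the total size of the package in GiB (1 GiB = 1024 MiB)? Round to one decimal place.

Audio total: 160 + 384 = 544 kbps = 0.544 Mbps.
Twitch VOD: 3.874 Mbps × 12840 s = 49742.2 Mb
concert recording: 18.364 Mbps × 7380 s = 135526.3 Mb
security camera export: 3.944 Mbps × 40500 s = 159732.0 Mb
TV episode: 3.844 Mbps × 1260 s = 4843.4 Mb
dashcam clip: 11.344 Mbps × 360 s = 4083.8 Mb
Total: 353927.8 Mb = 44241.0 MB.
= 41.20 GiB.

41.2 GiB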